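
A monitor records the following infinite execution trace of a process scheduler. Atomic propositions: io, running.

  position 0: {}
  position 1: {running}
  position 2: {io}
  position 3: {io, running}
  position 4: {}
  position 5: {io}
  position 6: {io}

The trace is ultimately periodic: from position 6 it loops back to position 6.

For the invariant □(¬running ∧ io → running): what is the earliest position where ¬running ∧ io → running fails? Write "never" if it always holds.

Check ¬running ∧ io → running at each position in order: 0 ✓, 1 ✓.
At position 2 the labels are {io}, so ¬running ∧ io → running is false there. This is the first violation.

2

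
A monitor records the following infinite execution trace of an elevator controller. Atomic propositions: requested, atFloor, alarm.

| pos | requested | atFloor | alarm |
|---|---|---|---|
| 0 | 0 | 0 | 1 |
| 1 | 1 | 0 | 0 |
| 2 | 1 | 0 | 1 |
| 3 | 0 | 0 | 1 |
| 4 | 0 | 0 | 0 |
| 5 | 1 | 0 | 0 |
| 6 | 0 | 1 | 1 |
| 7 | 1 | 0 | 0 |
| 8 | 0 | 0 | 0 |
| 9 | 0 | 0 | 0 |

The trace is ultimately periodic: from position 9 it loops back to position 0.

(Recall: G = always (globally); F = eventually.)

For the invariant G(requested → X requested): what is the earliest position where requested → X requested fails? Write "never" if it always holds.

2

Check requested → X requested at each position in order: 0 ✓, 1 ✓.
At position 2 the labels are {alarm, requested} and the next position 3 has {alarm}, so requested → X requested is false there. This is the first violation.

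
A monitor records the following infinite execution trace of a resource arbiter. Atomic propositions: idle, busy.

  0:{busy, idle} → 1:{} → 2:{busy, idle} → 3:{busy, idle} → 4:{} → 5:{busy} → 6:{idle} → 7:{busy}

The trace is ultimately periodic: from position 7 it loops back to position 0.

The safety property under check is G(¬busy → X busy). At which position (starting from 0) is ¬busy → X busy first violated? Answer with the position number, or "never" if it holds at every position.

never

¬busy → X busy holds at every position 0..7, and those are all the positions the trace ever visits, so the invariant G(¬busy → X busy) is never violated.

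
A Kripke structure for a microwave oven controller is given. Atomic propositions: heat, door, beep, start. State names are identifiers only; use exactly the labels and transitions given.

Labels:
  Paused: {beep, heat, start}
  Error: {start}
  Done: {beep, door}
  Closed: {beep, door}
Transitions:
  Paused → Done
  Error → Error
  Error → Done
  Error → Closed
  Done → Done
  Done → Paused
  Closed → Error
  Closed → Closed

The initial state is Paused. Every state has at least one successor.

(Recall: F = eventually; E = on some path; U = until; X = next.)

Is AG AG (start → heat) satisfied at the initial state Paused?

Holds

States satisfying AG (start → heat): {Paused, Done}.
States satisfying AG AG (start → heat): {Paused, Done}.
Every state reachable from Paused satisfies AG (start → heat).
Paused ∈ Sat(AG AG (start → heat)).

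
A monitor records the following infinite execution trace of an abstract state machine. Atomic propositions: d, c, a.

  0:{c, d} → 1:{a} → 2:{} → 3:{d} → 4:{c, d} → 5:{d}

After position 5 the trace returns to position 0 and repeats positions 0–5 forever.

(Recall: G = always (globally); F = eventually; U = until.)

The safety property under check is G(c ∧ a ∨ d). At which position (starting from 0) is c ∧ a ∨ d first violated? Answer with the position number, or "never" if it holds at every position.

1

Check c ∧ a ∨ d at each position in order: 0 ✓.
At position 1 the labels are {a}, so c ∧ a ∨ d is false there. This is the first violation.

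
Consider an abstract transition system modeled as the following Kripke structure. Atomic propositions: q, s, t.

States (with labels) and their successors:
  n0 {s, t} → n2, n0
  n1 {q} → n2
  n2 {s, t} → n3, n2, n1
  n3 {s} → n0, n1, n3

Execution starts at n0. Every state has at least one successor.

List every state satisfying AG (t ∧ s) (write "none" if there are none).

none

States satisfying t ∧ s: {n0, n2}.
States satisfying AG (t ∧ s): ∅.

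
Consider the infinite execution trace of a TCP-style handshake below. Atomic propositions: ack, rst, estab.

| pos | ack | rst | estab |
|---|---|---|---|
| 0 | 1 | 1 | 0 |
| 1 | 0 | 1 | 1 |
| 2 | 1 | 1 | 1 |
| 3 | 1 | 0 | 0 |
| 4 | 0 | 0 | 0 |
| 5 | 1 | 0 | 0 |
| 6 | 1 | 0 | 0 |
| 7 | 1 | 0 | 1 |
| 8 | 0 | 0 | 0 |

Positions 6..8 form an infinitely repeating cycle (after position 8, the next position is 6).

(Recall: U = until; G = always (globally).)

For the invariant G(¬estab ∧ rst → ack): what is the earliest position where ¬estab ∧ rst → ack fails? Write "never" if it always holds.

¬estab ∧ rst → ack holds at every position 0..8, and those are all the positions the trace ever visits, so the invariant G(¬estab ∧ rst → ack) is never violated.

never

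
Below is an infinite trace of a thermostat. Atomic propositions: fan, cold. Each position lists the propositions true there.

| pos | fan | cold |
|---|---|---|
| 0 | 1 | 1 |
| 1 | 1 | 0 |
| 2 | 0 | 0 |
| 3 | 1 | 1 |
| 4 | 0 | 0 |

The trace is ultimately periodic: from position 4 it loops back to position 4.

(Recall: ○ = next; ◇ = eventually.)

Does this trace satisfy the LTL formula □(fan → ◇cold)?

Holds

fan → ◇cold holds at every position 0..4, and those are all positions ever visited, so □(fan → ◇cold) holds.
Positions where fan holds: 0, 1, 3.
Check ◇cold at each: 0→ok, 1→ok, 3→ok.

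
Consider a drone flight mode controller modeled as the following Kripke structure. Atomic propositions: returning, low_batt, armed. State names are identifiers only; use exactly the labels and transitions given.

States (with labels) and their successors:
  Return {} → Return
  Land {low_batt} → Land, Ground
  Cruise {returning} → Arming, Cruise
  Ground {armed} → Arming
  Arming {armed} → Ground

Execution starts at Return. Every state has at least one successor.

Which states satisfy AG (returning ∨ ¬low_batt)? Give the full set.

{Return, Cruise, Ground, Arming}

States satisfying returning ∨ ¬low_batt: {Return, Cruise, Ground, Arming}.
States satisfying AG (returning ∨ ¬low_batt): {Return, Cruise, Ground, Arming}.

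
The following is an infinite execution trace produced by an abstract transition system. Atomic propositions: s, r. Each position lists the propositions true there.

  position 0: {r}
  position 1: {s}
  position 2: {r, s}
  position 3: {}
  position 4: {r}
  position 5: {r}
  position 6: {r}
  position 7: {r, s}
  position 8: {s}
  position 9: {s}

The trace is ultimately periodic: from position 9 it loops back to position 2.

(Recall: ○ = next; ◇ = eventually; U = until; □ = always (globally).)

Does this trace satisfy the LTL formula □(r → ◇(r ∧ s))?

Holds

r → ◇(r ∧ s) holds at every position 0..9, and those are all positions ever visited, so □(r → ◇(r ∧ s)) holds.
Positions where r holds: 0, 2, 4, 5, 6, 7.
Check ◇(r ∧ s) at each: 0→ok, 2→ok, 4→ok, 5→ok, 6→ok, 7→ok.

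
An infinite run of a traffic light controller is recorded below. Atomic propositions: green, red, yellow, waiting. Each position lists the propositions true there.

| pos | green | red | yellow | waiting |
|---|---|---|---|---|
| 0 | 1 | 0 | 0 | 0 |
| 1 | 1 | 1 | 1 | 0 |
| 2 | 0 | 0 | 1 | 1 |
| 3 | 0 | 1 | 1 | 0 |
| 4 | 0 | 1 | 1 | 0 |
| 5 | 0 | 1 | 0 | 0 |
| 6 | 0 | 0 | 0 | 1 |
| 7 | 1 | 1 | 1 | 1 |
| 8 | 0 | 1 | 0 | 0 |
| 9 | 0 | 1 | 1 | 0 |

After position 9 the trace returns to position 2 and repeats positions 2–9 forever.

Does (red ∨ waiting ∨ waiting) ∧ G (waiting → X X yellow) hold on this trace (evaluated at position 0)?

waiting → X X yellow must hold at every position from 0 onward. It fails at position 6, so G (waiting → X X yellow) is false.
Positions where waiting holds: 2, 6, 7.
Check X X yellow at each: 2→ok, 6→fails, 7→ok.
At position 0: red ∨ waiting ∨ waiting is false; G (waiting → X X yellow) is false; so (red ∨ waiting ∨ waiting) ∧ G (waiting → X X yellow) is false.

Does not hold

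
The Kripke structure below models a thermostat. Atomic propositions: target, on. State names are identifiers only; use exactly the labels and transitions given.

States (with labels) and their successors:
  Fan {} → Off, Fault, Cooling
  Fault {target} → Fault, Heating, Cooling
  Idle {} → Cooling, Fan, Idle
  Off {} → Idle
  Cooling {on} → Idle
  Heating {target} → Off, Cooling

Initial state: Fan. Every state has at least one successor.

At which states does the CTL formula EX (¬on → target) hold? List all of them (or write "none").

{Fan, Fault, Idle, Heating}

States satisfying ¬on → target: {Fault, Cooling, Heating}.
States satisfying EX (¬on → target): {Fan, Fault, Idle, Heating}.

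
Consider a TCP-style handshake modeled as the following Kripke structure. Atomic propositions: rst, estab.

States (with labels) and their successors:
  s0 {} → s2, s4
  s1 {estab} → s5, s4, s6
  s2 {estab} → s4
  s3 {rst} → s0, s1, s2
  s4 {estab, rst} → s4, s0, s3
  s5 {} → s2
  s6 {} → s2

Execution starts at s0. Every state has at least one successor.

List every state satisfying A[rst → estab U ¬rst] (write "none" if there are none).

States satisfying rst → estab: {s0, s1, s2, s4, s5, s6}.
States satisfying ¬rst: {s0, s1, s2, s5, s6}.
States satisfying A[rst → estab U ¬rst]: {s0, s1, s2, s5, s6}.

{s0, s1, s2, s5, s6}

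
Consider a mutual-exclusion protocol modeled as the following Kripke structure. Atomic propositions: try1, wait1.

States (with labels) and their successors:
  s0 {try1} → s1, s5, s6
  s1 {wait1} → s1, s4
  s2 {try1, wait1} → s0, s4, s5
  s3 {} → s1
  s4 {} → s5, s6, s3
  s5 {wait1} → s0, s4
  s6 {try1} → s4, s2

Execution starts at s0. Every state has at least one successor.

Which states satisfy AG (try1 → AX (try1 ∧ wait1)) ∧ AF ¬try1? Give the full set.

none

States satisfying try1 → AX (try1 ∧ wait1): {s1, s3, s4, s5}.
States satisfying AG (try1 → AX (try1 ∧ wait1)): ∅.
States satisfying ¬try1: {s1, s3, s4, s5}.
States satisfying AF ¬try1: {s1, s3, s4, s5}.
States satisfying AG (try1 → AX (try1 ∧ wait1)) ∧ AF ¬try1: ∅.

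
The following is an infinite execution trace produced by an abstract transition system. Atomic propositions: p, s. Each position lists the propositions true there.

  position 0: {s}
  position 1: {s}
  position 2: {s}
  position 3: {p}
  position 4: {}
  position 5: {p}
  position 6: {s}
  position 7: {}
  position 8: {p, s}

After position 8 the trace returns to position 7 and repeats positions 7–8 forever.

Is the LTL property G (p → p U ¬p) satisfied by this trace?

p → p U ¬p holds at every position 0..8, and those are all positions ever visited, so G (p → p U ¬p) holds.
Positions where p holds: 3, 5, 8.
Check p U ¬p at each: 3→ok, 5→ok, 8→ok.

Yes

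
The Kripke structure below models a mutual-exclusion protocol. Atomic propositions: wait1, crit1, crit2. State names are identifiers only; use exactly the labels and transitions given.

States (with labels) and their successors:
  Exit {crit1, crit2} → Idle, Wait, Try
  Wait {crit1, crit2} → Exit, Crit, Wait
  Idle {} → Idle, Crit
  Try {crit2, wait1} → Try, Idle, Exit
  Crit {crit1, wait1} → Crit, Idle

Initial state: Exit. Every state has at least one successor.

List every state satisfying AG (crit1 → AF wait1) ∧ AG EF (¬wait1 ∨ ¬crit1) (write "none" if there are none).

States satisfying crit1 → AF wait1: {Idle, Try, Crit}.
States satisfying AG (crit1 → AF wait1): {Idle, Crit}.
States satisfying EF (¬wait1 ∨ ¬crit1): {Exit, Wait, Idle, Try, Crit}.
States satisfying AG EF (¬wait1 ∨ ¬crit1): {Exit, Wait, Idle, Try, Crit}.
States satisfying AG (crit1 → AF wait1) ∧ AG EF (¬wait1 ∨ ¬crit1): {Idle, Crit}.

{Idle, Crit}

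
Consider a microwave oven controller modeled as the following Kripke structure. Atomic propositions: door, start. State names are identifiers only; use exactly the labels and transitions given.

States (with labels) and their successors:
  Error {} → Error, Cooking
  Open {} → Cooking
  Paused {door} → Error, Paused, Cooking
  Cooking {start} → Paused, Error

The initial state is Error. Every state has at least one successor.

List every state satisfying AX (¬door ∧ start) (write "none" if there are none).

States satisfying ¬door ∧ start: {Cooking}.
States satisfying AX (¬door ∧ start): {Open}.

{Open}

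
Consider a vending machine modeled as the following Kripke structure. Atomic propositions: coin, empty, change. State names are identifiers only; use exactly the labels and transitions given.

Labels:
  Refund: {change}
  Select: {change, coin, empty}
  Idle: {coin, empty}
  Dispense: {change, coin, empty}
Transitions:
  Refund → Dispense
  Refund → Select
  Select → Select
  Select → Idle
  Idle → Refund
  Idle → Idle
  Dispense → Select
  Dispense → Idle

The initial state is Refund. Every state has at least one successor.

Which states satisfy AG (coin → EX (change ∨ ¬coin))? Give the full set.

States satisfying coin → EX (change ∨ ¬coin): {Refund, Select, Idle, Dispense}.
States satisfying AG (coin → EX (change ∨ ¬coin)): {Refund, Select, Idle, Dispense}.

{Refund, Select, Idle, Dispense}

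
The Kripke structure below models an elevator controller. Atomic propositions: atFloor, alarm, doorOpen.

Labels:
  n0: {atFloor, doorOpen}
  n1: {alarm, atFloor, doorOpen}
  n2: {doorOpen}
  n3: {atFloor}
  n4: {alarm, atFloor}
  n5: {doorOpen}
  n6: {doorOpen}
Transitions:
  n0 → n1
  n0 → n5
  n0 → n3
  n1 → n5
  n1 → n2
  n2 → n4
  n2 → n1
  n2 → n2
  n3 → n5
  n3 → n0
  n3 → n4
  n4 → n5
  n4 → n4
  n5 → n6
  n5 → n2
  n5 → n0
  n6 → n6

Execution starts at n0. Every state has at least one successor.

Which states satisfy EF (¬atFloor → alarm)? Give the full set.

{n0, n1, n2, n3, n4, n5}

States satisfying ¬atFloor → alarm: {n0, n1, n3, n4}.
States satisfying EF (¬atFloor → alarm): {n0, n1, n2, n3, n4, n5}.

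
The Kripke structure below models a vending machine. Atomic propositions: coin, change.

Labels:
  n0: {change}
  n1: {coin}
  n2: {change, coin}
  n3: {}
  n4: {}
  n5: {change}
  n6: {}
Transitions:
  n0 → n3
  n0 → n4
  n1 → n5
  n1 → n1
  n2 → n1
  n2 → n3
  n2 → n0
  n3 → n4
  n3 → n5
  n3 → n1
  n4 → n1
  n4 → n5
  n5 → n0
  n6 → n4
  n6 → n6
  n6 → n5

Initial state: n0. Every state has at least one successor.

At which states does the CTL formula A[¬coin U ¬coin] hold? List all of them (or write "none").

States satisfying ¬coin: {n0, n3, n4, n5, n6}.
States satisfying A[¬coin U ¬coin]: {n0, n3, n4, n5, n6}.

{n0, n3, n4, n5, n6}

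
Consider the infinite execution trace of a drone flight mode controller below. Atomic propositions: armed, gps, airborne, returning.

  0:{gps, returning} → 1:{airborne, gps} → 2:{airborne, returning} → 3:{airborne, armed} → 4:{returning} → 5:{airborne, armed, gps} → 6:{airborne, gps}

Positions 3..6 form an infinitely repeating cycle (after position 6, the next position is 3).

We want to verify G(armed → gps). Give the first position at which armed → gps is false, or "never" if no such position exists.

Check armed → gps at each position in order: 0 ✓, 1 ✓, 2 ✓.
At position 3 the labels are {airborne, armed}, so armed → gps is false there. This is the first violation.

3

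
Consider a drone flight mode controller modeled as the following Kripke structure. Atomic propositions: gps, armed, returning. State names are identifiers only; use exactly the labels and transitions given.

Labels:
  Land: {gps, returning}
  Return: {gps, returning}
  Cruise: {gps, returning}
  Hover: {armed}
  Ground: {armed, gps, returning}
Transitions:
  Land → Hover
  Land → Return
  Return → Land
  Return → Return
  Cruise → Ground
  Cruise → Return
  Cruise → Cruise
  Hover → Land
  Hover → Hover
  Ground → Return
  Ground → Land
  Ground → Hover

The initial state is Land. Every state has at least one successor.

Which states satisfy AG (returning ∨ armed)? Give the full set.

{Land, Return, Cruise, Hover, Ground}

States satisfying returning ∨ armed: {Land, Return, Cruise, Hover, Ground}.
States satisfying AG (returning ∨ armed): {Land, Return, Cruise, Hover, Ground}.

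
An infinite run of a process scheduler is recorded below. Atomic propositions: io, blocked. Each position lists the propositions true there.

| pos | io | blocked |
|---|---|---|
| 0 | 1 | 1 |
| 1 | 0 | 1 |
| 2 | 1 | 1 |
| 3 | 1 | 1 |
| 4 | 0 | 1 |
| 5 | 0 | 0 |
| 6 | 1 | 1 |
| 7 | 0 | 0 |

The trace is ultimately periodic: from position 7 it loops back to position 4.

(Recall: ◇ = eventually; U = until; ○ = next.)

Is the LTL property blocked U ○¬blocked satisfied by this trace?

Walking from position 0: ○¬blocked first holds at position 4, and blocked holds at every earlier position along the way, so blocked U ○¬blocked holds.

Holds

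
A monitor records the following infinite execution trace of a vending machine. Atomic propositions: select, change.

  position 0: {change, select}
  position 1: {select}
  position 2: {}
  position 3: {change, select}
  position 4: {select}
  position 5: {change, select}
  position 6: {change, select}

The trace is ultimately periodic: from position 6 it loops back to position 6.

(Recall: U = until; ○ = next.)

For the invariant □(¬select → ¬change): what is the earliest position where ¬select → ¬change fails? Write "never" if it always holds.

¬select → ¬change holds at every position 0..6, and those are all the positions the trace ever visits, so the invariant □(¬select → ¬change) is never violated.

never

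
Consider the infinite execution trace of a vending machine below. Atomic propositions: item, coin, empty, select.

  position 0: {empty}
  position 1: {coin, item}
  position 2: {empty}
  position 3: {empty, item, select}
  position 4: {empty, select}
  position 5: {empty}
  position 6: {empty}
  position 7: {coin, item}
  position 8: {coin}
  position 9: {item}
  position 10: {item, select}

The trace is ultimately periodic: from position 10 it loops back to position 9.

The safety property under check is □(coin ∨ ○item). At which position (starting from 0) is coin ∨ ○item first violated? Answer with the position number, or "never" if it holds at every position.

3

Check coin ∨ ○item at each position in order: 0 ✓, 1 ✓, 2 ✓.
At position 3 the labels are {empty, item, select} and the next position 4 has {empty, select}, so coin ∨ ○item is false there. This is the first violation.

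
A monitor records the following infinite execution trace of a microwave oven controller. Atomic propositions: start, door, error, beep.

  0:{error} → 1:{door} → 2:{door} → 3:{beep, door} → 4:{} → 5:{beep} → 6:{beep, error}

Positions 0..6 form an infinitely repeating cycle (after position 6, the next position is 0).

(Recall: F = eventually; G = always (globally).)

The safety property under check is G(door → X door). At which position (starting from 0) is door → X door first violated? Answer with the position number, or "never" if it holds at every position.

3

Check door → X door at each position in order: 0 ✓, 1 ✓, 2 ✓.
At position 3 the labels are {beep, door} and the next position 4 has {}, so door → X door is false there. This is the first violation.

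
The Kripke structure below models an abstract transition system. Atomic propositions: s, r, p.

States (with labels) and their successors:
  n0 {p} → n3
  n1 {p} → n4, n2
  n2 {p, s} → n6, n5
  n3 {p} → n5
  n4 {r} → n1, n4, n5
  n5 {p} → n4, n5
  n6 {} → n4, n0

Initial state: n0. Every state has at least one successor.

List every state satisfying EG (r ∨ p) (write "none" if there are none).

{n0, n1, n2, n3, n4, n5}

States satisfying r ∨ p: {n0, n1, n2, n3, n4, n5}.
States satisfying EG (r ∨ p): {n0, n1, n2, n3, n4, n5}.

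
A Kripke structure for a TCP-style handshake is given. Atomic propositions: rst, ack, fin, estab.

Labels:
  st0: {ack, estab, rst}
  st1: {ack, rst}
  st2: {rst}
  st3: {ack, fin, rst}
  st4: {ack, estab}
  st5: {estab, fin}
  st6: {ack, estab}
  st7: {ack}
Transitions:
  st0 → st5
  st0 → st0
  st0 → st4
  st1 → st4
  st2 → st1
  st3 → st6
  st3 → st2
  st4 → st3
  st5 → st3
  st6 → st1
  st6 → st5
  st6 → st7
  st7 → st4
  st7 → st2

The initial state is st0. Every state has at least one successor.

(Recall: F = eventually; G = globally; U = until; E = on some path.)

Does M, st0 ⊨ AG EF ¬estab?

Yes

States satisfying EF ¬estab: {st0, st1, st2, st3, st4, st5, st6, st7}.
States satisfying AG EF ¬estab: {st0, st1, st2, st3, st4, st5, st6, st7}.
Every state reachable from st0 satisfies EF ¬estab.
st0 ∈ Sat(AG EF ¬estab).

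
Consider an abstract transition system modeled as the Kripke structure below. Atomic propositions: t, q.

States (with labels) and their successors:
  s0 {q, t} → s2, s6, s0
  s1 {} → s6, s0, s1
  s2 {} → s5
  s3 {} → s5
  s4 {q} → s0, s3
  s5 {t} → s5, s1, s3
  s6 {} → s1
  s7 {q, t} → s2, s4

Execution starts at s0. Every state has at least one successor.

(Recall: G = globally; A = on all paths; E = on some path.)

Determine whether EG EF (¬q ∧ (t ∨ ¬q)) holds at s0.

Satisfied

States satisfying EF (¬q ∧ (t ∨ ¬q)): {s0, s1, s2, s3, s4, s5, s6, s7}.
States satisfying EG EF (¬q ∧ (t ∨ ¬q)): {s0, s1, s2, s3, s4, s5, s6, s7}.
s0 ∈ Sat(EG EF (¬q ∧ (t ∨ ¬q))).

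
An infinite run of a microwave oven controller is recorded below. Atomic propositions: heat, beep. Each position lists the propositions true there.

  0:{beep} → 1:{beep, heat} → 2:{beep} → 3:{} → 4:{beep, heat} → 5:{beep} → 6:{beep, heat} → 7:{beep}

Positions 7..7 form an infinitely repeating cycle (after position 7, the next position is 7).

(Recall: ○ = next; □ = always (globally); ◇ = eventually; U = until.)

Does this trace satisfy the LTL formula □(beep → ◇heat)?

Does not hold

beep → ◇heat must hold at every position from 0 onward. It fails at position 7, so □(beep → ◇heat) is false.
Positions where beep holds: 0, 1, 2, 4, 5, 6, 7.
Check ◇heat at each: 0→ok, 1→ok, 2→ok, 4→ok, 5→ok, 6→ok, 7→fails.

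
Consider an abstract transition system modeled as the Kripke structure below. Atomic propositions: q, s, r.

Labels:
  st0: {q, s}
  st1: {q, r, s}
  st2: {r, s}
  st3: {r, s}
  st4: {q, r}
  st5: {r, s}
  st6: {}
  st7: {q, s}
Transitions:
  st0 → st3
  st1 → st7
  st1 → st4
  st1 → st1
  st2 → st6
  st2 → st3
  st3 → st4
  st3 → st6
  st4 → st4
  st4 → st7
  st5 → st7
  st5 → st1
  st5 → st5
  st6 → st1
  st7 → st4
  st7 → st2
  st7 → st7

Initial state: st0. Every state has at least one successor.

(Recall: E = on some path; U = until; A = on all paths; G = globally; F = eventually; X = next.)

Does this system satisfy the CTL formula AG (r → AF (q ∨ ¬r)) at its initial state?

States satisfying r → AF (q ∨ ¬r): {st0, st1, st2, st3, st4, st6, st7}.
States satisfying AG (r → AF (q ∨ ¬r)): {st0, st1, st2, st3, st4, st6, st7}.
Every state reachable from st0 satisfies r → AF (q ∨ ¬r).
st0 ∈ Sat(AG (r → AF (q ∨ ¬r))).

Yes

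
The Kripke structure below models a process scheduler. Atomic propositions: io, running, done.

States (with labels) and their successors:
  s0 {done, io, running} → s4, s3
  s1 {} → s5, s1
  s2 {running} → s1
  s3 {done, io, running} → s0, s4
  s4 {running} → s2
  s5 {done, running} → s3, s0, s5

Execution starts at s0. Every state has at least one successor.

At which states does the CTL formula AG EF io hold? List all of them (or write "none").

States satisfying EF io: {s0, s1, s2, s3, s4, s5}.
States satisfying AG EF io: {s0, s1, s2, s3, s4, s5}.

{s0, s1, s2, s3, s4, s5}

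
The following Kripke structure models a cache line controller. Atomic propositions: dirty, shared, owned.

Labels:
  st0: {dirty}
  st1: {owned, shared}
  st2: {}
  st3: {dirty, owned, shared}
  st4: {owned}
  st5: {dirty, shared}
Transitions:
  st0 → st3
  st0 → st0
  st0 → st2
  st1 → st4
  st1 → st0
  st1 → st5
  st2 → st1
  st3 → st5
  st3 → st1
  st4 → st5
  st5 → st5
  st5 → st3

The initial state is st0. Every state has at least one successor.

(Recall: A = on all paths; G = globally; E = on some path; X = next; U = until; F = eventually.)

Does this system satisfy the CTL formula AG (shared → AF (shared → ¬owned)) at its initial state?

Holds

States satisfying shared → AF (shared → ¬owned): {st0, st1, st2, st3, st4, st5}.
States satisfying AG (shared → AF (shared → ¬owned)): {st0, st1, st2, st3, st4, st5}.
Every state reachable from st0 satisfies shared → AF (shared → ¬owned).
st0 ∈ Sat(AG (shared → AF (shared → ¬owned))).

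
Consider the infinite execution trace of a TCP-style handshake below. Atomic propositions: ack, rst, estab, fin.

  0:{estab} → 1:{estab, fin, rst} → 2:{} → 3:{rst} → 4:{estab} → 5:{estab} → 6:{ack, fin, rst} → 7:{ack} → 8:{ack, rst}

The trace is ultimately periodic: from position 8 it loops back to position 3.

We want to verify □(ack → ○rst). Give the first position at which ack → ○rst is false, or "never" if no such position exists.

6

Check ack → ○rst at each position in order: 0 ✓, 1 ✓, 2 ✓, 3 ✓, 4 ✓, 5 ✓.
At position 6 the labels are {ack, fin, rst} and the next position 7 has {ack}, so ack → ○rst is false there. This is the first violation.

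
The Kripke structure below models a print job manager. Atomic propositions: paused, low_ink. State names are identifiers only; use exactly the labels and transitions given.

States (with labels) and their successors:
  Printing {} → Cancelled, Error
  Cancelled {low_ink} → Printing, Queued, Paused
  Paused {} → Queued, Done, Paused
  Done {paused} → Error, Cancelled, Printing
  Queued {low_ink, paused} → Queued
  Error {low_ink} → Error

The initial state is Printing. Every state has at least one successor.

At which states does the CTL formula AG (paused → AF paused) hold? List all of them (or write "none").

States satisfying paused → AF paused: {Printing, Cancelled, Paused, Done, Queued, Error}.
States satisfying AG (paused → AF paused): {Printing, Cancelled, Paused, Done, Queued, Error}.

{Printing, Cancelled, Paused, Done, Queued, Error}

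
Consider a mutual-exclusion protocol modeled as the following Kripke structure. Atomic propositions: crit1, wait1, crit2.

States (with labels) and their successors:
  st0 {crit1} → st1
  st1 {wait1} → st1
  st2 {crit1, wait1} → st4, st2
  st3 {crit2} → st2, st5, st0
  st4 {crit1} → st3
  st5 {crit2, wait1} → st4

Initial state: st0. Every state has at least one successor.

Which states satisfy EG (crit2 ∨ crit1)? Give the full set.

{st2, st3, st4, st5}

States satisfying crit2 ∨ crit1: {st0, st2, st3, st4, st5}.
States satisfying EG (crit2 ∨ crit1): {st2, st3, st4, st5}.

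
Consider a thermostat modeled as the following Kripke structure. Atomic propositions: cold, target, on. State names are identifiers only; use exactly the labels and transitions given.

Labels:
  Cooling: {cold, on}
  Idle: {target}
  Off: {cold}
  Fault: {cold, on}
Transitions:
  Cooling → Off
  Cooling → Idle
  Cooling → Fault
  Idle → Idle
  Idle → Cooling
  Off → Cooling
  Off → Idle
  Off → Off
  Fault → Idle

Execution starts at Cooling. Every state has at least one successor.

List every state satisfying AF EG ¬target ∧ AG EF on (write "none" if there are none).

{Cooling, Off}

States satisfying EG ¬target: {Cooling, Off}.
States satisfying AF EG ¬target: {Cooling, Off}.
States satisfying EF on: {Cooling, Idle, Off, Fault}.
States satisfying AG EF on: {Cooling, Idle, Off, Fault}.
States satisfying AF EG ¬target ∧ AG EF on: {Cooling, Off}.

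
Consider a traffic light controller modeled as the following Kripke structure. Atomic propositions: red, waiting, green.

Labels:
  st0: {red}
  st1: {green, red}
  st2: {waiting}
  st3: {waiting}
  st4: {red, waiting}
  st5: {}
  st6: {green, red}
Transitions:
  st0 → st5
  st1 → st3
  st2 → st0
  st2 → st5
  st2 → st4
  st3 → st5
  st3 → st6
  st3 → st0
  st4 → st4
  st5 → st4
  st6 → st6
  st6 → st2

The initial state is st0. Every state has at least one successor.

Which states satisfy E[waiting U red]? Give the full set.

States satisfying waiting: {st2, st3, st4}.
States satisfying red: {st0, st1, st4, st6}.
States satisfying E[waiting U red]: {st0, st1, st2, st3, st4, st6}.

{st0, st1, st2, st3, st4, st6}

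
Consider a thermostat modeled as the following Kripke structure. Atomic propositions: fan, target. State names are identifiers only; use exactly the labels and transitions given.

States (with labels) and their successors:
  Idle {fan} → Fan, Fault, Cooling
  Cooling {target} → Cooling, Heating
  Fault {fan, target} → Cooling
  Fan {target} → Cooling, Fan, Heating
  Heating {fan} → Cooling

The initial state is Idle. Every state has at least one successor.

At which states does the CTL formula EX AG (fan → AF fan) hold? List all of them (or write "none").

States satisfying AG (fan → AF fan): {Idle, Cooling, Fault, Fan, Heating}.
States satisfying EX AG (fan → AF fan): {Idle, Cooling, Fault, Fan, Heating}.

{Idle, Cooling, Fault, Fan, Heating}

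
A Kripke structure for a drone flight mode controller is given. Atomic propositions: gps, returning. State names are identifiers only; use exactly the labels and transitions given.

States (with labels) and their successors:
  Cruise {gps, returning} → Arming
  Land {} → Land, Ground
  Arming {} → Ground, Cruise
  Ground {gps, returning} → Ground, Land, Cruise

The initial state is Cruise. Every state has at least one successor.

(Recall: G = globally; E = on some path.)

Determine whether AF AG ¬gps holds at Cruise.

Does not hold

States satisfying AG ¬gps: ∅.
States satisfying AF AG ¬gps: ∅.
There is a path from Cruise along which AG ¬gps never holds.
Cruise ∉ Sat(AF AG ¬gps).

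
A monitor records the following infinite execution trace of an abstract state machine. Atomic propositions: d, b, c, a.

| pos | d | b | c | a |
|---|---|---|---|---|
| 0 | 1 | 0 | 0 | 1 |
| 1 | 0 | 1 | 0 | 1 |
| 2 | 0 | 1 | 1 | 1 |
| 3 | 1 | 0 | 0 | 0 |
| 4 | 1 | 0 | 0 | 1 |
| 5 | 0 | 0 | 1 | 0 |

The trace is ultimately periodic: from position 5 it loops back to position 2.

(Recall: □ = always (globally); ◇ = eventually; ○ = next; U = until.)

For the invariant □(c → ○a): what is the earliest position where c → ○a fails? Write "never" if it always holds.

2

Check c → ○a at each position in order: 0 ✓, 1 ✓.
At position 2 the labels are {a, b, c} and the next position 3 has {d}, so c → ○a is false there. This is the first violation.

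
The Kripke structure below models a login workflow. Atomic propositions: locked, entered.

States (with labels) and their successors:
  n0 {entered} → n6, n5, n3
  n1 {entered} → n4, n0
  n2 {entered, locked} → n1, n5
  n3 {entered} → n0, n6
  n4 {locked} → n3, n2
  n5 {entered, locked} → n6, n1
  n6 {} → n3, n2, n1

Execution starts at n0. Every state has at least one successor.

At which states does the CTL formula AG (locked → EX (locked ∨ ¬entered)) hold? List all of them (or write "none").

States satisfying locked → EX (locked ∨ ¬entered): {n0, n1, n2, n3, n4, n5, n6}.
States satisfying AG (locked → EX (locked ∨ ¬entered)): {n0, n1, n2, n3, n4, n5, n6}.

{n0, n1, n2, n3, n4, n5, n6}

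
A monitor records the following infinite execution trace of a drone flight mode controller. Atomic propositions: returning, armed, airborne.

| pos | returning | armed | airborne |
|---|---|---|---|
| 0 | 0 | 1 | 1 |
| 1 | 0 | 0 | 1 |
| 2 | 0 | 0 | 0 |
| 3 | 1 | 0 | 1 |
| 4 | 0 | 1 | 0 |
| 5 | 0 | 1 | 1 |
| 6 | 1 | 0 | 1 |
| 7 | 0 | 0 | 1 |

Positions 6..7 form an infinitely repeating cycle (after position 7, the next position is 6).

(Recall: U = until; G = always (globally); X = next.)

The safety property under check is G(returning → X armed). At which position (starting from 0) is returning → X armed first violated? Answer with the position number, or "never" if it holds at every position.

6

Check returning → X armed at each position in order: 0 ✓, 1 ✓, 2 ✓, 3 ✓, 4 ✓, 5 ✓.
At position 6 the labels are {airborne, returning} and the next position 7 has {airborne}, so returning → X armed is false there. This is the first violation.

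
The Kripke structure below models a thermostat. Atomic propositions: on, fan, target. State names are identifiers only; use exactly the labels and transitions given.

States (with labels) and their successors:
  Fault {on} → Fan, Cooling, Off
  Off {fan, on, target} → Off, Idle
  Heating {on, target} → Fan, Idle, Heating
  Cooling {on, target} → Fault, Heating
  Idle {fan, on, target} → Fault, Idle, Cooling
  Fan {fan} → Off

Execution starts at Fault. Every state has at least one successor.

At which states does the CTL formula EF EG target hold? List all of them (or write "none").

States satisfying EG target: {Off, Heating, Cooling, Idle}.
States satisfying EF EG target: {Fault, Off, Heating, Cooling, Idle, Fan}.

{Fault, Off, Heating, Cooling, Idle, Fan}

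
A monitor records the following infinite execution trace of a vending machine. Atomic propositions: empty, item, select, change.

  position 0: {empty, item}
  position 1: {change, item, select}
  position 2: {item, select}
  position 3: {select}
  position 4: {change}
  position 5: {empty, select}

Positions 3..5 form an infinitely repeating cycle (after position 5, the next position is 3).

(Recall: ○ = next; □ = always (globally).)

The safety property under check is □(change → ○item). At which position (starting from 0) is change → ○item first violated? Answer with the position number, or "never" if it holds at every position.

4

Check change → ○item at each position in order: 0 ✓, 1 ✓, 2 ✓, 3 ✓.
At position 4 the labels are {change} and the next position 5 has {empty, select}, so change → ○item is false there. This is the first violation.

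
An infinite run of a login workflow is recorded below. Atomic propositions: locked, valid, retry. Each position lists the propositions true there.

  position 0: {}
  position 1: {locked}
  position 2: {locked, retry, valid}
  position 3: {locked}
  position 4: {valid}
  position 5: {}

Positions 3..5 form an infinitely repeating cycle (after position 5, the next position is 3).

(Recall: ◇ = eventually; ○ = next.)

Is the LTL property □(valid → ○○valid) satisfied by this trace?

Violated

valid → ○○valid must hold at every position from 0 onward. It fails at position 4, so □(valid → ○○valid) is false.
Positions where valid holds: 2, 4.
Check ○○valid at each: 2→ok, 4→fails.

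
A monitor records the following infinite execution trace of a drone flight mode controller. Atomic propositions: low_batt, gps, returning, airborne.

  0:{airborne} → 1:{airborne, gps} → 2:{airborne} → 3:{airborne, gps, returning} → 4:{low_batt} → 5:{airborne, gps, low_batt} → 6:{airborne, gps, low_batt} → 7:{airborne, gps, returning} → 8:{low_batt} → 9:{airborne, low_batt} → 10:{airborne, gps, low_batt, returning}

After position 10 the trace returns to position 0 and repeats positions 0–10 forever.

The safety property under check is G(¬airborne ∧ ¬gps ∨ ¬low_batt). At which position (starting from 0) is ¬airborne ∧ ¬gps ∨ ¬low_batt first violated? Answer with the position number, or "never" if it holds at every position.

5

Check ¬airborne ∧ ¬gps ∨ ¬low_batt at each position in order: 0 ✓, 1 ✓, 2 ✓, 3 ✓, 4 ✓.
At position 5 the labels are {airborne, gps, low_batt}, so ¬airborne ∧ ¬gps ∨ ¬low_batt is false there. This is the first violation.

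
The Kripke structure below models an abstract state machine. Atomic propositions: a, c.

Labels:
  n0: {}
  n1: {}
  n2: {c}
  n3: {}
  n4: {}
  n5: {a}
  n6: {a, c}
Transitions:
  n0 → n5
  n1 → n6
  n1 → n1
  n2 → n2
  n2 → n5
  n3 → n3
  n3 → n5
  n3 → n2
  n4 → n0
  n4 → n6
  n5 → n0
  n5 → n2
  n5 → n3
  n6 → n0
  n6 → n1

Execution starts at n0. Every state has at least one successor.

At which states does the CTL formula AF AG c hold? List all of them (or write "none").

States satisfying AG c: ∅.
States satisfying AF AG c: ∅.

none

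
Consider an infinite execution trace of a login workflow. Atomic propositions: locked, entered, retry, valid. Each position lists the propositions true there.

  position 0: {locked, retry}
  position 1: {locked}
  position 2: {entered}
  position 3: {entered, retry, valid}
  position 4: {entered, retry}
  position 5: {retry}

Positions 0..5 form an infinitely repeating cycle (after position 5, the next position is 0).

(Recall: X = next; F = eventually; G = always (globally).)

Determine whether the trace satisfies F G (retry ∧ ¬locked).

G (retry ∧ ¬locked) is false at every position 0..5, so it never becomes true and F G (retry ∧ ¬locked) fails.

No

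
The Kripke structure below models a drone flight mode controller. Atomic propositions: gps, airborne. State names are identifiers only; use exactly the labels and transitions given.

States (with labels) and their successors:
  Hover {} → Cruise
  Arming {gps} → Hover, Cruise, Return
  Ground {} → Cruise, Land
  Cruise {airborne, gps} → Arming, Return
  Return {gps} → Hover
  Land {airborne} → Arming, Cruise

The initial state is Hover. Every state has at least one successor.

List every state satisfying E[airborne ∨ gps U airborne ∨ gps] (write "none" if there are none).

States satisfying airborne ∨ gps: {Arming, Cruise, Return, Land}.
States satisfying E[airborne ∨ gps U airborne ∨ gps]: {Arming, Cruise, Return, Land}.

{Arming, Cruise, Return, Land}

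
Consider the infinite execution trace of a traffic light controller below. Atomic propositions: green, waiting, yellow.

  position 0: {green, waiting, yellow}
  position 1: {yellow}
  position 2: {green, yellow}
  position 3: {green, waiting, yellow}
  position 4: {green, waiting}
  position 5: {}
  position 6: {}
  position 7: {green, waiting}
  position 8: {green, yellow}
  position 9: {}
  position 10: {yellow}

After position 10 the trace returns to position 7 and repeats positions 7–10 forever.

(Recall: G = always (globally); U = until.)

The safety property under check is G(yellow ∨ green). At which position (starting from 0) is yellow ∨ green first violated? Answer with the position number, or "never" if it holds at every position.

Check yellow ∨ green at each position in order: 0 ✓, 1 ✓, 2 ✓, 3 ✓, 4 ✓.
At position 5 the labels are {}, so yellow ∨ green is false there. This is the first violation.

5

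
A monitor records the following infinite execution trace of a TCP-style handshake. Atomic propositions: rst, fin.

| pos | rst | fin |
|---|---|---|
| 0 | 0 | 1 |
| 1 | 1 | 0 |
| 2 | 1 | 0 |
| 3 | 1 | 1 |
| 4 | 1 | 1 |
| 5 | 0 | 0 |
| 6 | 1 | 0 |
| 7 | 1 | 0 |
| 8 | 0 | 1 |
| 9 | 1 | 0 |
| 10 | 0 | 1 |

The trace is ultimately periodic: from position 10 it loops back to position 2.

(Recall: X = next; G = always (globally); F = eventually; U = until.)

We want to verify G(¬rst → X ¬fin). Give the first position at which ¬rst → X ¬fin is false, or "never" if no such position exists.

¬rst → X ¬fin holds at every position 0..10, and those are all the positions the trace ever visits, so the invariant G(¬rst → X ¬fin) is never violated.

never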